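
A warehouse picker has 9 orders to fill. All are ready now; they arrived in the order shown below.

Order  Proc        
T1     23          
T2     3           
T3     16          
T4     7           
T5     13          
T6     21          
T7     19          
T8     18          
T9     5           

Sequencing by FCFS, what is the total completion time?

632

FIFO (arrival order): T1 T2 T3 T4 T5 T6 T7 T8 T9.
T1: 0→23
T2: 23→26
T3: 26→42
T4: 42→49
T5: 49→62
T6: 62→83
T7: 83→102
T8: 102→120
T9: 120→125
Sum = 23+26+42+49+62+83+102+120+125 = 632.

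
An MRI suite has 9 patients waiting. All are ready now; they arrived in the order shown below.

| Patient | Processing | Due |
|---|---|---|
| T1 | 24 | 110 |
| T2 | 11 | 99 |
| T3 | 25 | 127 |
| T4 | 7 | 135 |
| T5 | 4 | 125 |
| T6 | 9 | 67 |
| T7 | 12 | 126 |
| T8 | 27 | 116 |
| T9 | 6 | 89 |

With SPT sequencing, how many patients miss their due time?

SPT (increasing processing time): T5 T9 T4 T6 T2 T7 T1 T3 T8.
T5: 0→4, due 125, tardiness 0
T9: 4→10, due 89, tardiness 0
T4: 10→17, due 135, tardiness 0
T6: 17→26, due 67, tardiness 0
T2: 26→37, due 99, tardiness 0
T7: 37→49, due 126, tardiness 0
T1: 49→73, due 110, tardiness 0
T3: 73→98, due 127, tardiness 0
T8: 98→125, due 116, tardiness 9
Late patients: 1.

1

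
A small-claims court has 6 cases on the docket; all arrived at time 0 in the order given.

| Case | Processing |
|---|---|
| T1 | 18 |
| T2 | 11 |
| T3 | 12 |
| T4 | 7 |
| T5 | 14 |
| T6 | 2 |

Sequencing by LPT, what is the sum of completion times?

275

LPT (decreasing processing time): T1 T5 T3 T2 T4 T6.
T1: 0→18
T5: 18→32
T3: 32→44
T2: 44→55
T4: 55→62
T6: 62→64
Sum = 18+32+44+55+62+64 = 275.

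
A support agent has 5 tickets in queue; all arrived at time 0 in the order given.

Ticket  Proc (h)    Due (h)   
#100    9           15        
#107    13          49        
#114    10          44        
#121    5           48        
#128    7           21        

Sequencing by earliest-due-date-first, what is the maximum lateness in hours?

EDD (increasing due date): #100 #128 #114 #121 #107.
#100: 0→9, due 15, lateness -6
#128: 9→16, due 21, lateness -5
#114: 16→26, due 44, lateness -18
#121: 26→31, due 48, lateness -17
#107: 31→44, due 49, lateness -5
Maximum = -5.

-5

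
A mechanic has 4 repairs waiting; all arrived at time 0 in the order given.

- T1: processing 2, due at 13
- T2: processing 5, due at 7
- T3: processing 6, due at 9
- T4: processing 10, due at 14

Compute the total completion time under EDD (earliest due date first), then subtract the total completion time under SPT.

7

EDD (increasing due date): T2 T3 T1 T4.
T2: 0→5
T3: 5→11
T1: 11→13
T4: 13→23
Sum = 5+11+13+23 = 52.
SPT (increasing processing time): T1 T2 T3 T4.
T1: 0→2
T2: 2→7
T3: 7→13
T4: 13→23
Sum = 2+7+13+23 = 45.
Difference = 52 − 45 = 7.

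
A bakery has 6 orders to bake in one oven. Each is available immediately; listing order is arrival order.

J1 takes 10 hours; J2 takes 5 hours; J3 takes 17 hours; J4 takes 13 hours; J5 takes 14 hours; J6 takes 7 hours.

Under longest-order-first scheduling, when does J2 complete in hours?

66

LPT (decreasing processing time): J3 J5 J4 J1 J6 J2.
J3: 0→17
J5: 17→31
J4: 31→44
J1: 44→54
J6: 54→61
J2: 61→66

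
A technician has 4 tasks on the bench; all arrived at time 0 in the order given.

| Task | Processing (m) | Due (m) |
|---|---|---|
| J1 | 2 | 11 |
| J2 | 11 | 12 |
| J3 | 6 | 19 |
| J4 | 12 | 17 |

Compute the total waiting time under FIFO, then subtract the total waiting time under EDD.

-6

FIFO (arrival order): J1 J2 J3 J4.
J1: waits 0, runs 0→2
J2: waits 2, runs 2→13
J3: waits 13, runs 13→19
J4: waits 19, runs 19→31
Sum = 0+2+13+19 = 34.
EDD (increasing due date): J1 J2 J4 J3.
J1: waits 0, runs 0→2
J2: waits 2, runs 2→13
J4: waits 13, runs 13→25
J3: waits 25, runs 25→31
Sum = 0+2+13+25 = 40.
Difference = 34 − 40 = -6.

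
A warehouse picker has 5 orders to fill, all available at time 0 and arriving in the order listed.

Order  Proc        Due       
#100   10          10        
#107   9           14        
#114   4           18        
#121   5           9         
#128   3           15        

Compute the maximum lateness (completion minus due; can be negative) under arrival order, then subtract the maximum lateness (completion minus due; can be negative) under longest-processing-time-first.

FIFO (arrival order): #100 #107 #114 #121 #128.
#100: 0→10, due 10, lateness 0
#107: 10→19, due 14, lateness 5
#114: 19→23, due 18, lateness 5
#121: 23→28, due 9, lateness 19
#128: 28→31, due 15, lateness 16
Maximum = 19.
LPT (decreasing processing time): #100 #107 #121 #114 #128.
#100: 0→10, due 10, lateness 0
#107: 10→19, due 14, lateness 5
#121: 19→24, due 9, lateness 15
#114: 24→28, due 18, lateness 10
#128: 28→31, due 15, lateness 16
Maximum = 16.
Difference = 19 − 16 = 3.

3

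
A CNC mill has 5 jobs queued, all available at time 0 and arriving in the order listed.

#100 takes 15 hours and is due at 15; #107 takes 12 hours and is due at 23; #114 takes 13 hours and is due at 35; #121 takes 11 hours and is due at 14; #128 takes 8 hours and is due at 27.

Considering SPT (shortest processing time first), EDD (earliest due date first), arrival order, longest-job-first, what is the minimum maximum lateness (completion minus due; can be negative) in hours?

SPT (increasing processing time): #128 #121 #107 #114 #100.
#128: 0→8, due 27, lateness -19
#121: 8→19, due 14, lateness 5
#107: 19→31, due 23, lateness 8
#114: 31→44, due 35, lateness 9
#100: 44→59, due 15, lateness 44
Maximum = 44.
EDD (increasing due date): #121 #100 #107 #128 #114.
#121: 0→11, due 14, lateness -3
#100: 11→26, due 15, lateness 11
#107: 26→38, due 23, lateness 15
#128: 38→46, due 27, lateness 19
#114: 46→59, due 35, lateness 24
Maximum = 24.
FIFO (arrival order): #100 #107 #114 #121 #128.
#100: 0→15, due 15, lateness 0
#107: 15→27, due 23, lateness 4
#114: 27→40, due 35, lateness 5
#121: 40→51, due 14, lateness 37
#128: 51→59, due 27, lateness 32
Maximum = 37.
LPT (decreasing processing time): #100 #114 #107 #121 #128.
#100: 0→15, due 15, lateness 0
#114: 15→28, due 35, lateness -7
#107: 28→40, due 23, lateness 17
#121: 40→51, due 14, lateness 37
#128: 51→59, due 27, lateness 32
Maximum = 37.
SPT 44, EDD 24, FIFO 37, LPT 37 → minimum 24.

24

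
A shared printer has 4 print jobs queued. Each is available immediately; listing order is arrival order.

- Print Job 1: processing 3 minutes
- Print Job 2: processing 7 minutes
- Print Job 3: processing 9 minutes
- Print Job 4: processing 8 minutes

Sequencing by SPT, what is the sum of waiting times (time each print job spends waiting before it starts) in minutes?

31

SPT (increasing processing time): Print Job 1 Print Job 2 Print Job 4 Print Job 3.
Print Job 1: waits 0, runs 0→3
Print Job 2: waits 3, runs 3→10
Print Job 4: waits 10, runs 10→18
Print Job 3: waits 18, runs 18→27
Sum = 0+3+10+18 = 31.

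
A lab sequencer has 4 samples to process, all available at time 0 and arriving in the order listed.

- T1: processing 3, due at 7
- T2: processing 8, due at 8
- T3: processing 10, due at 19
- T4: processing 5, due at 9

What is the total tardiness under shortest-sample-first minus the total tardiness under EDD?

SPT (increasing processing time): T1 T4 T2 T3.
T1: 0→3, due 7, tardiness 0
T4: 3→8, due 9, tardiness 0
T2: 8→16, due 8, tardiness 8
T3: 16→26, due 19, tardiness 7
Sum = 0+0+8+7 = 15.
EDD (increasing due date): T1 T2 T4 T3.
T1: 0→3, due 7, tardiness 0
T2: 3→11, due 8, tardiness 3
T4: 11→16, due 9, tardiness 7
T3: 16→26, due 19, tardiness 7
Sum = 0+3+7+7 = 17.
Difference = 15 − 17 = -2.

-2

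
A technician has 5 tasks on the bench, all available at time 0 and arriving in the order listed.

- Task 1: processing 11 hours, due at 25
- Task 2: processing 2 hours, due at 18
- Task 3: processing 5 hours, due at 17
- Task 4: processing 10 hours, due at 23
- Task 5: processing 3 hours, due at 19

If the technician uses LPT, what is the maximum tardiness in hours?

LPT (decreasing processing time): Task 1 Task 4 Task 3 Task 5 Task 2.
Task 1: 0→11, due 25, tardiness 0
Task 4: 11→21, due 23, tardiness 0
Task 3: 21→26, due 17, tardiness 9
Task 5: 26→29, due 19, tardiness 10
Task 2: 29→31, due 18, tardiness 13
Maximum = 13.

13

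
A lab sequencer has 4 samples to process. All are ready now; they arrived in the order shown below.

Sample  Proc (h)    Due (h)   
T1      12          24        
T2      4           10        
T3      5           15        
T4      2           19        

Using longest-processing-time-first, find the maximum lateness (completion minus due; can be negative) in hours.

LPT (decreasing processing time): T1 T3 T2 T4.
T1: 0→12, due 24, lateness -12
T3: 12→17, due 15, lateness 2
T2: 17→21, due 10, lateness 11
T4: 21→23, due 19, lateness 4
Maximum = 11.

11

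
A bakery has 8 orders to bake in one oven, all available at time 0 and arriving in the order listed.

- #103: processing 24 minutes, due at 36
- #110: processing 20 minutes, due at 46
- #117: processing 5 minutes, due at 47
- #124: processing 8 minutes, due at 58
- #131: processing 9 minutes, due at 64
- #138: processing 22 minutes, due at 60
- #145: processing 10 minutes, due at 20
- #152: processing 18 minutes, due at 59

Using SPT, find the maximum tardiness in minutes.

SPT (increasing processing time): #117 #124 #131 #145 #152 #110 #138 #103.
#117: 0→5, due 47, tardiness 0
#124: 5→13, due 58, tardiness 0
#131: 13→22, due 64, tardiness 0
#145: 22→32, due 20, tardiness 12
#152: 32→50, due 59, tardiness 0
#110: 50→70, due 46, tardiness 24
#138: 70→92, due 60, tardiness 32
#103: 92→116, due 36, tardiness 80
Maximum = 80.

80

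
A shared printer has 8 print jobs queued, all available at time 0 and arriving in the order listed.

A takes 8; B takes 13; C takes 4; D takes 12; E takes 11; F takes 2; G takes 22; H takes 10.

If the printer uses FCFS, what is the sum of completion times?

343

FIFO (arrival order): A B C D E F G H.
A: 0→8
B: 8→21
C: 21→25
D: 25→37
E: 37→48
F: 48→50
G: 50→72
H: 72→82
Sum = 8+21+25+37+48+50+72+82 = 343.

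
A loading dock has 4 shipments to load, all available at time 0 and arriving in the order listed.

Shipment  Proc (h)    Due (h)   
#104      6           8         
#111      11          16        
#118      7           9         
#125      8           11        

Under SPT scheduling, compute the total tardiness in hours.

30

SPT (increasing processing time): #104 #118 #125 #111.
#104: 0→6, due 8, tardiness 0
#118: 6→13, due 9, tardiness 4
#125: 13→21, due 11, tardiness 10
#111: 21→32, due 16, tardiness 16
Sum = 0+4+10+16 = 30.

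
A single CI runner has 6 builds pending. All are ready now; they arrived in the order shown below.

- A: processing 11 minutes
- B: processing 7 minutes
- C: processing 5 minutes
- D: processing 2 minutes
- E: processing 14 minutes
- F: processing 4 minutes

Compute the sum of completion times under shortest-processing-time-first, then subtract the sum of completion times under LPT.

SPT (increasing processing time): D F C B A E.
D: 0→2
F: 2→6
C: 6→11
B: 11→18
A: 18→29
E: 29→43
Sum = 2+6+11+18+29+43 = 109.
LPT (decreasing processing time): E A B C F D.
E: 0→14
A: 14→25
B: 25→32
C: 32→37
F: 37→41
D: 41→43
Sum = 14+25+32+37+41+43 = 192.
Difference = 109 − 192 = -83.

-83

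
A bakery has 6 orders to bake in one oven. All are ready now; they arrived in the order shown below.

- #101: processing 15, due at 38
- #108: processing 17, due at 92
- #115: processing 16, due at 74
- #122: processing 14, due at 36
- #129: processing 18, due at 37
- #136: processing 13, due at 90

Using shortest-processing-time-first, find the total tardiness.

SPT (increasing processing time): #136 #122 #101 #115 #108 #129.
#136: 0→13, due 90, tardiness 0
#122: 13→27, due 36, tardiness 0
#101: 27→42, due 38, tardiness 4
#115: 42→58, due 74, tardiness 0
#108: 58→75, due 92, tardiness 0
#129: 75→93, due 37, tardiness 56
Sum = 0+0+4+0+0+56 = 60.

60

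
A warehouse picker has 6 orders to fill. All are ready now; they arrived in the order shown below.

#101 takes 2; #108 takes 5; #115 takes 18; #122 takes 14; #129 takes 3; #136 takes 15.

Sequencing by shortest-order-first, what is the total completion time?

SPT (increasing processing time): #101 #129 #108 #122 #136 #115.
#101: 0→2
#129: 2→5
#108: 5→10
#122: 10→24
#136: 24→39
#115: 39→57
Sum = 2+5+10+24+39+57 = 137.

137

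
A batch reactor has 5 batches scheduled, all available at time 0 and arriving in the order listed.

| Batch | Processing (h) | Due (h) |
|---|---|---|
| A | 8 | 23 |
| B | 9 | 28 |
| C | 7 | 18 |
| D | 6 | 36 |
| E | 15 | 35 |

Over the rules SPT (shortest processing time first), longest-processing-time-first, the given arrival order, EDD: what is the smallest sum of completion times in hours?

115

SPT (increasing processing time): D C A B E.
D: 0→6
C: 6→13
A: 13→21
B: 21→30
E: 30→45
Sum = 6+13+21+30+45 = 115.
LPT (decreasing processing time): E B A C D.
E: 0→15
B: 15→24
A: 24→32
C: 32→39
D: 39→45
Sum = 15+24+32+39+45 = 155.
FIFO (arrival order): A B C D E.
A: 0→8
B: 8→17
C: 17→24
D: 24→30
E: 30→45
Sum = 8+17+24+30+45 = 124.
EDD (increasing due date): C A B E D.
C: 0→7
A: 7→15
B: 15→24
E: 24→39
D: 39→45
Sum = 7+15+24+39+45 = 130.
SPT 115, LPT 155, FIFO 124, EDD 130 → minimum 115.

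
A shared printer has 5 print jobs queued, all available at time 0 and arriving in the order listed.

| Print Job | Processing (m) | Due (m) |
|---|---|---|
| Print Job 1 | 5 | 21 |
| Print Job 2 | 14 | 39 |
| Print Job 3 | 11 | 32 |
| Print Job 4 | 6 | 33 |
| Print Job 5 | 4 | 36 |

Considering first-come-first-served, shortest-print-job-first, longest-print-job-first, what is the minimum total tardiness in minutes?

FIFO (arrival order): Print Job 1 Print Job 2 Print Job 3 Print Job 4 Print Job 5.
Print Job 1: 0→5, due 21, tardiness 0
Print Job 2: 5→19, due 39, tardiness 0
Print Job 3: 19→30, due 32, tardiness 0
Print Job 4: 30→36, due 33, tardiness 3
Print Job 5: 36→40, due 36, tardiness 4
Sum = 0+0+0+3+4 = 7.
SPT (increasing processing time): Print Job 5 Print Job 1 Print Job 4 Print Job 3 Print Job 2.
Print Job 5: 0→4, due 36, tardiness 0
Print Job 1: 4→9, due 21, tardiness 0
Print Job 4: 9→15, due 33, tardiness 0
Print Job 3: 15→26, due 32, tardiness 0
Print Job 2: 26→40, due 39, tardiness 1
Sum = 0+0+0+0+1 = 1.
LPT (decreasing processing time): Print Job 2 Print Job 3 Print Job 4 Print Job 1 Print Job 5.
Print Job 2: 0→14, due 39, tardiness 0
Print Job 3: 14→25, due 32, tardiness 0
Print Job 4: 25→31, due 33, tardiness 0
Print Job 1: 31→36, due 21, tardiness 15
Print Job 5: 36→40, due 36, tardiness 4
Sum = 0+0+0+15+4 = 19.
FIFO 7, SPT 1, LPT 19 → minimum 1.

1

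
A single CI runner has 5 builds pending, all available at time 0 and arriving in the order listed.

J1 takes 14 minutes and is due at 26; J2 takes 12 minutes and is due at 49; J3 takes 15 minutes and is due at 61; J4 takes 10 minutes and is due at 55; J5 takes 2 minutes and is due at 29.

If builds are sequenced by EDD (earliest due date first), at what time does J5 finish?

16

EDD (increasing due date): J1 J5 J2 J4 J3.
J1: 0→14
J5: 14→16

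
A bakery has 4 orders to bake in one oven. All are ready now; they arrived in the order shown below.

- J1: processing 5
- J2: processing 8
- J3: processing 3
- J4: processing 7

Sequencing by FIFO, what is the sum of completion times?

57

FIFO (arrival order): J1 J2 J3 J4.
J1: 0→5
J2: 5→13
J3: 13→16
J4: 16→23
Sum = 5+13+16+23 = 57.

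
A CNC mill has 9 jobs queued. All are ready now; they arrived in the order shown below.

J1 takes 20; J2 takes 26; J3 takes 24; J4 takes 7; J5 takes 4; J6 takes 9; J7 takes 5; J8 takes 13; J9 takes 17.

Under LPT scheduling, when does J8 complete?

100

LPT (decreasing processing time): J2 J3 J1 J9 J8 J6 J4 J7 J5.
J2: 0→26
J3: 26→50
J1: 50→70
J9: 70→87
J8: 87→100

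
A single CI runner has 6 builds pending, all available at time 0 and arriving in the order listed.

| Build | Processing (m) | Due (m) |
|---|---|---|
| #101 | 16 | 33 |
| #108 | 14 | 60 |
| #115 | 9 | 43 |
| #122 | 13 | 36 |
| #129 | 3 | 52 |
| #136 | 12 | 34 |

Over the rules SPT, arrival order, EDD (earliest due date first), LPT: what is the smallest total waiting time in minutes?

SPT (increasing processing time): #129 #115 #136 #122 #108 #101.
#129: waits 0, runs 0→3
#115: waits 3, runs 3→12
#136: waits 12, runs 12→24
#122: waits 24, runs 24→37
#108: waits 37, runs 37→51
#101: waits 51, runs 51→67
Sum = 0+3+12+24+37+51 = 127.
FIFO (arrival order): #101 #108 #115 #122 #129 #136.
#101: waits 0, runs 0→16
#108: waits 16, runs 16→30
#115: waits 30, runs 30→39
#122: waits 39, runs 39→52
#129: waits 52, runs 52→55
#136: waits 55, runs 55→67
Sum = 0+16+30+39+52+55 = 192.
EDD (increasing due date): #101 #136 #122 #115 #129 #108.
#101: waits 0, runs 0→16
#136: waits 16, runs 16→28
#122: waits 28, runs 28→41
#115: waits 41, runs 41→50
#129: waits 50, runs 50→53
#108: waits 53, runs 53→67
Sum = 0+16+28+41+50+53 = 188.
LPT (decreasing processing time): #101 #108 #122 #136 #115 #129.
#101: waits 0, runs 0→16
#108: waits 16, runs 16→30
#122: waits 30, runs 30→43
#136: waits 43, runs 43→55
#115: waits 55, runs 55→64
#129: waits 64, runs 64→67
Sum = 0+16+30+43+55+64 = 208.
SPT 127, FIFO 192, EDD 188, LPT 208 → minimum 127.

127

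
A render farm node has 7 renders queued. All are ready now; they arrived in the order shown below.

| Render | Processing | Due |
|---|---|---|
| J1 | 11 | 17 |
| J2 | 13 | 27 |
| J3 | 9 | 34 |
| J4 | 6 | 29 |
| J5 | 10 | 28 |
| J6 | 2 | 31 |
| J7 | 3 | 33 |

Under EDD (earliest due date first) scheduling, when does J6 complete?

42

EDD (increasing due date): J1 J2 J5 J4 J6 J7 J3.
J1: 0→11
J2: 11→24
J5: 24→34
J4: 34→40
J6: 40→42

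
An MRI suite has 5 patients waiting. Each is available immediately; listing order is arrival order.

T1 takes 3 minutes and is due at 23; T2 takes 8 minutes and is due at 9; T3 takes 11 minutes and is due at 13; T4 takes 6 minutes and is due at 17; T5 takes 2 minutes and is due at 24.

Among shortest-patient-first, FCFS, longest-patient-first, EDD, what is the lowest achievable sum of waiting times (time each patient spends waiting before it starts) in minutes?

SPT (increasing processing time): T5 T1 T4 T2 T3.
T5: waits 0, runs 0→2
T1: waits 2, runs 2→5
T4: waits 5, runs 5→11
T2: waits 11, runs 11→19
T3: waits 19, runs 19→30
Sum = 0+2+5+11+19 = 37.
FIFO (arrival order): T1 T2 T3 T4 T5.
T1: waits 0, runs 0→3
T2: waits 3, runs 3→11
T3: waits 11, runs 11→22
T4: waits 22, runs 22→28
T5: waits 28, runs 28→30
Sum = 0+3+11+22+28 = 64.
LPT (decreasing processing time): T3 T2 T4 T1 T5.
T3: waits 0, runs 0→11
T2: waits 11, runs 11→19
T4: waits 19, runs 19→25
T1: waits 25, runs 25→28
T5: waits 28, runs 28→30
Sum = 0+11+19+25+28 = 83.
EDD (increasing due date): T2 T3 T4 T1 T5.
T2: waits 0, runs 0→8
T3: waits 8, runs 8→19
T4: waits 19, runs 19→25
T1: waits 25, runs 25→28
T5: waits 28, runs 28→30
Sum = 0+8+19+25+28 = 80.
SPT 37, FIFO 64, LPT 83, EDD 80 → minimum 37.

37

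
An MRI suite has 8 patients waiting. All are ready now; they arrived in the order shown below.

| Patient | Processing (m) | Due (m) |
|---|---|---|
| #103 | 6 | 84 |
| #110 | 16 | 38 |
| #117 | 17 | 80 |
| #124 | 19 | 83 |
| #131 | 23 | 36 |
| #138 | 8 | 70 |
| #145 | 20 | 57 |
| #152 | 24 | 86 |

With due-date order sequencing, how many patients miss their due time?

EDD (increasing due date): #131 #110 #145 #138 #117 #124 #103 #152.
#131: 0→23, due 36, tardiness 0
#110: 23→39, due 38, tardiness 1
#145: 39→59, due 57, tardiness 2
#138: 59→67, due 70, tardiness 0
#117: 67→84, due 80, tardiness 4
#124: 84→103, due 83, tardiness 20
#103: 103→109, due 84, tardiness 25
#152: 109→133, due 86, tardiness 47
Late patients: 6.

6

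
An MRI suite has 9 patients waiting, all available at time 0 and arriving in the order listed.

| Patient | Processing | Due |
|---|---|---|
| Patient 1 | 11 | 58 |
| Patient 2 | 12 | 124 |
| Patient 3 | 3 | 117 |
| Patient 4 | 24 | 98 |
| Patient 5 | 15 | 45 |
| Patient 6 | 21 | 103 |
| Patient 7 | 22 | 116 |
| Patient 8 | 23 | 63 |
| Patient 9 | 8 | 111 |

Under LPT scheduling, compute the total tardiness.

LPT (decreasing processing time): Patient 4 Patient 8 Patient 7 Patient 6 Patient 5 Patient 2 Patient 1 Patient 9 Patient 3.
Patient 4: 0→24, due 98, tardiness 0
Patient 8: 24→47, due 63, tardiness 0
Patient 7: 47→69, due 116, tardiness 0
Patient 6: 69→90, due 103, tardiness 0
Patient 5: 90→105, due 45, tardiness 60
Patient 2: 105→117, due 124, tardiness 0
Patient 1: 117→128, due 58, tardiness 70
Patient 9: 128→136, due 111, tardiness 25
Patient 3: 136→139, due 117, tardiness 22
Sum = 0+0+0+0+60+0+70+25+22 = 177.

177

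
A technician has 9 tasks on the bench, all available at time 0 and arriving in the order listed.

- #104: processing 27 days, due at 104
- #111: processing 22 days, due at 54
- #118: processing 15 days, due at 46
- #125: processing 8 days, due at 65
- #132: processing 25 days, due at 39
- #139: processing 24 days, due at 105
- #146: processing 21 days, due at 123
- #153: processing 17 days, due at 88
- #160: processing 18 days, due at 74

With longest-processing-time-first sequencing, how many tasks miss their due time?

6

LPT (decreasing processing time): #104 #132 #139 #111 #146 #160 #153 #118 #125.
#104: 0→27, due 104, tardiness 0
#132: 27→52, due 39, tardiness 13
#139: 52→76, due 105, tardiness 0
#111: 76→98, due 54, tardiness 44
#146: 98→119, due 123, tardiness 0
#160: 119→137, due 74, tardiness 63
#153: 137→154, due 88, tardiness 66
#118: 154→169, due 46, tardiness 123
#125: 169→177, due 65, tardiness 112
Late tasks: 6.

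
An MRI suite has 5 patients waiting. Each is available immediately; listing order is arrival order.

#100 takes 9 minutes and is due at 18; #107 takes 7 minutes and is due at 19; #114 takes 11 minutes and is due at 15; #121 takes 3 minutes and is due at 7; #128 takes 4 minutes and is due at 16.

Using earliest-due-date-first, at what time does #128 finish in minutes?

18

EDD (increasing due date): #121 #114 #128 #100 #107.
#121: 0→3
#114: 3→14
#128: 14→18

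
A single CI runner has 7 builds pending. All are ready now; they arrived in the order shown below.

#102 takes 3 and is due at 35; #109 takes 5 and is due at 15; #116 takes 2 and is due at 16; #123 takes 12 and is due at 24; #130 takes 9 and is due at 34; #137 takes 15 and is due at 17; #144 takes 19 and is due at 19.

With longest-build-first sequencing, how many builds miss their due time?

6

LPT (decreasing processing time): #144 #137 #123 #130 #109 #102 #116.
#144: 0→19, due 19, tardiness 0
#137: 19→34, due 17, tardiness 17
#123: 34→46, due 24, tardiness 22
#130: 46→55, due 34, tardiness 21
#109: 55→60, due 15, tardiness 45
#102: 60→63, due 35, tardiness 28
#116: 63→65, due 16, tardiness 49
Late builds: 6.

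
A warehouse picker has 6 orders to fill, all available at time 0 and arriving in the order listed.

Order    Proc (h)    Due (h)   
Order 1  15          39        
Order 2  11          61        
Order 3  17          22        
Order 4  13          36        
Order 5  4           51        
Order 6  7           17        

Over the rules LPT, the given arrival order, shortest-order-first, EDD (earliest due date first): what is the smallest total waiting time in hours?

LPT (decreasing processing time): Order 3 Order 1 Order 4 Order 2 Order 6 Order 5.
Order 3: waits 0, runs 0→17
Order 1: waits 17, runs 17→32
Order 4: waits 32, runs 32→45
Order 2: waits 45, runs 45→56
Order 6: waits 56, runs 56→63
Order 5: waits 63, runs 63→67
Sum = 0+17+32+45+56+63 = 213.
FIFO (arrival order): Order 1 Order 2 Order 3 Order 4 Order 5 Order 6.
Order 1: waits 0, runs 0→15
Order 2: waits 15, runs 15→26
Order 3: waits 26, runs 26→43
Order 4: waits 43, runs 43→56
Order 5: waits 56, runs 56→60
Order 6: waits 60, runs 60→67
Sum = 0+15+26+43+56+60 = 200.
SPT (increasing processing time): Order 5 Order 6 Order 2 Order 4 Order 1 Order 3.
Order 5: waits 0, runs 0→4
Order 6: waits 4, runs 4→11
Order 2: waits 11, runs 11→22
Order 4: waits 22, runs 22→35
Order 1: waits 35, runs 35→50
Order 3: waits 50, runs 50→67
Sum = 0+4+11+22+35+50 = 122.
EDD (increasing due date): Order 6 Order 3 Order 4 Order 1 Order 5 Order 2.
Order 6: waits 0, runs 0→7
Order 3: waits 7, runs 7→24
Order 4: waits 24, runs 24→37
Order 1: waits 37, runs 37→52
Order 5: waits 52, runs 52→56
Order 2: waits 56, runs 56→67
Sum = 0+7+24+37+52+56 = 176.
LPT 213, FIFO 200, SPT 122, EDD 176 → minimum 122.

122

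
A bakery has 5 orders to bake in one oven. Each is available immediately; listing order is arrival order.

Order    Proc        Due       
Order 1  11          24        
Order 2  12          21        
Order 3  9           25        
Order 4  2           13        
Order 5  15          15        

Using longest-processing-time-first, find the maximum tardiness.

36

LPT (decreasing processing time): Order 5 Order 2 Order 1 Order 3 Order 4.
Order 5: 0→15, due 15, tardiness 0
Order 2: 15→27, due 21, tardiness 6
Order 1: 27→38, due 24, tardiness 14
Order 3: 38→47, due 25, tardiness 22
Order 4: 47→49, due 13, tardiness 36
Maximum = 36.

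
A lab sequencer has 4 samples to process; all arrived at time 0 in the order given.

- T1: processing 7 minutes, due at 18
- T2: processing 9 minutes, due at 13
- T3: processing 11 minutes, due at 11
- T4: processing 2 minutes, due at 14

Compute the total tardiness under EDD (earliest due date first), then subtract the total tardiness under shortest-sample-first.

3

EDD (increasing due date): T3 T2 T4 T1.
T3: 0→11, due 11, tardiness 0
T2: 11→20, due 13, tardiness 7
T4: 20→22, due 14, tardiness 8
T1: 22→29, due 18, tardiness 11
Sum = 0+7+8+11 = 26.
SPT (increasing processing time): T4 T1 T2 T3.
T4: 0→2, due 14, tardiness 0
T1: 2→9, due 18, tardiness 0
T2: 9→18, due 13, tardiness 5
T3: 18→29, due 11, tardiness 18
Sum = 0+0+5+18 = 23.
Difference = 26 − 23 = 3.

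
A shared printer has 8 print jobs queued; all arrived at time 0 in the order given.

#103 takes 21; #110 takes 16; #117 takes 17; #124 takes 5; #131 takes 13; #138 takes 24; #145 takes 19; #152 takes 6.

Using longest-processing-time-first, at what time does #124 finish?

121

LPT (decreasing processing time): #138 #103 #145 #117 #110 #131 #152 #124.
#138: 0→24
#103: 24→45
#145: 45→64
#117: 64→81
#110: 81→97
#131: 97→110
#152: 110→116
#124: 116→121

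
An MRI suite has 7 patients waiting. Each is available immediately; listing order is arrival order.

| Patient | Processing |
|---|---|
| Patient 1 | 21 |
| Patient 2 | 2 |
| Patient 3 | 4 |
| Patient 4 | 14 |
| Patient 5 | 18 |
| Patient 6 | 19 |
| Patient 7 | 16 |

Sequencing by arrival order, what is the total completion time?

343

FIFO (arrival order): Patient 1 Patient 2 Patient 3 Patient 4 Patient 5 Patient 6 Patient 7.
Patient 1: 0→21
Patient 2: 21→23
Patient 3: 23→27
Patient 4: 27→41
Patient 5: 41→59
Patient 6: 59→78
Patient 7: 78→94
Sum = 21+23+27+41+59+78+94 = 343.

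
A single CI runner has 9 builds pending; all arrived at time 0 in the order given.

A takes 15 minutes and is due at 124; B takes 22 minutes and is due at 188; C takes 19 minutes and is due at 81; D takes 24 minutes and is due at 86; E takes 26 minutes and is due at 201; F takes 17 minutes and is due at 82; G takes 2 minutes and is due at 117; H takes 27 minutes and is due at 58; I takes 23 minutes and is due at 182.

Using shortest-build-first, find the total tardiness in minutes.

SPT (increasing processing time): G A F C B I D E H.
G: 0→2, due 117, tardiness 0
A: 2→17, due 124, tardiness 0
F: 17→34, due 82, tardiness 0
C: 34→53, due 81, tardiness 0
B: 53→75, due 188, tardiness 0
I: 75→98, due 182, tardiness 0
D: 98→122, due 86, tardiness 36
E: 122→148, due 201, tardiness 0
H: 148→175, due 58, tardiness 117
Sum = 0+0+0+0+0+0+36+0+117 = 153.

153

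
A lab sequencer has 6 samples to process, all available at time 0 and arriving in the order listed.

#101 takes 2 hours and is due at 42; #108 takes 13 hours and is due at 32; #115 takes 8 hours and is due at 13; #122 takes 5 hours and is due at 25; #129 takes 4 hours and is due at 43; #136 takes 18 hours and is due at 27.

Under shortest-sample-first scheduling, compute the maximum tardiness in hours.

23

SPT (increasing processing time): #101 #129 #122 #115 #108 #136.
#101: 0→2, due 42, tardiness 0
#129: 2→6, due 43, tardiness 0
#122: 6→11, due 25, tardiness 0
#115: 11→19, due 13, tardiness 6
#108: 19→32, due 32, tardiness 0
#136: 32→50, due 27, tardiness 23
Maximum = 23.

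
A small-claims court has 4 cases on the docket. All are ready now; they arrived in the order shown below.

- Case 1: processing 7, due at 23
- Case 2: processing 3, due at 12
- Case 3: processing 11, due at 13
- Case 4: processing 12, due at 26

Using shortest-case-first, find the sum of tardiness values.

SPT (increasing processing time): Case 2 Case 1 Case 3 Case 4.
Case 2: 0→3, due 12, tardiness 0
Case 1: 3→10, due 23, tardiness 0
Case 3: 10→21, due 13, tardiness 8
Case 4: 21→33, due 26, tardiness 7
Sum = 0+0+8+7 = 15.

15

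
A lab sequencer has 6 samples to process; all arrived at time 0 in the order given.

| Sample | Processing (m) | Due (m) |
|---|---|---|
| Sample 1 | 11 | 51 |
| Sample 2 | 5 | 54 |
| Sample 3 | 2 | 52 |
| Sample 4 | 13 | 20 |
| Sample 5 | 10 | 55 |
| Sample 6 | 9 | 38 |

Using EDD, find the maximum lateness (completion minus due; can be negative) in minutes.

-5

EDD (increasing due date): Sample 4 Sample 6 Sample 1 Sample 3 Sample 2 Sample 5.
Sample 4: 0→13, due 20, lateness -7
Sample 6: 13→22, due 38, lateness -16
Sample 1: 22→33, due 51, lateness -18
Sample 3: 33→35, due 52, lateness -17
Sample 2: 35→40, due 54, lateness -14
Sample 5: 40→50, due 55, lateness -5
Maximum = -5.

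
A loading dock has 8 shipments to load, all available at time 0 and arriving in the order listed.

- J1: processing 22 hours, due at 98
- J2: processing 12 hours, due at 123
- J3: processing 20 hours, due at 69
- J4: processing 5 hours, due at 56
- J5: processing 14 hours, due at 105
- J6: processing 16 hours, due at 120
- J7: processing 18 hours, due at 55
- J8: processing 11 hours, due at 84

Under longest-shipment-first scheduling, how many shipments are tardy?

LPT (decreasing processing time): J1 J3 J7 J6 J5 J2 J8 J4.
J1: 0→22, due 98, tardiness 0
J3: 22→42, due 69, tardiness 0
J7: 42→60, due 55, tardiness 5
J6: 60→76, due 120, tardiness 0
J5: 76→90, due 105, tardiness 0
J2: 90→102, due 123, tardiness 0
J8: 102→113, due 84, tardiness 29
J4: 113→118, due 56, tardiness 62
Late shipments: 3.

3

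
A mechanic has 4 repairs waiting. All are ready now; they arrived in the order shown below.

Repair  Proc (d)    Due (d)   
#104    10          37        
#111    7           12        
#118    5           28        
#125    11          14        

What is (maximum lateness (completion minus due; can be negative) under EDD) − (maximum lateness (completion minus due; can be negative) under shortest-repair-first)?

-15

EDD (increasing due date): #111 #125 #118 #104.
#111: 0→7, due 12, lateness -5
#125: 7→18, due 14, lateness 4
#118: 18→23, due 28, lateness -5
#104: 23→33, due 37, lateness -4
Maximum = 4.
SPT (increasing processing time): #118 #111 #104 #125.
#118: 0→5, due 28, lateness -23
#111: 5→12, due 12, lateness 0
#104: 12→22, due 37, lateness -15
#125: 22→33, due 14, lateness 19
Maximum = 19.
Difference = 4 − 19 = -15.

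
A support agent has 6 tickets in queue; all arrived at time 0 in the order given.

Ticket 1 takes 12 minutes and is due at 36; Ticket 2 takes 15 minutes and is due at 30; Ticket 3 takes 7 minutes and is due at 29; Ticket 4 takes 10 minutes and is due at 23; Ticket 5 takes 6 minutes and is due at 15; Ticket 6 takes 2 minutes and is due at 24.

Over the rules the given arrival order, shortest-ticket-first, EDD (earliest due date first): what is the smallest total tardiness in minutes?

FIFO (arrival order): Ticket 1 Ticket 2 Ticket 3 Ticket 4 Ticket 5 Ticket 6.
Ticket 1: 0→12, due 36, tardiness 0
Ticket 2: 12→27, due 30, tardiness 0
Ticket 3: 27→34, due 29, tardiness 5
Ticket 4: 34→44, due 23, tardiness 21
Ticket 5: 44→50, due 15, tardiness 35
Ticket 6: 50→52, due 24, tardiness 28
Sum = 0+0+5+21+35+28 = 89.
SPT (increasing processing time): Ticket 6 Ticket 5 Ticket 3 Ticket 4 Ticket 1 Ticket 2.
Ticket 6: 0→2, due 24, tardiness 0
Ticket 5: 2→8, due 15, tardiness 0
Ticket 3: 8→15, due 29, tardiness 0
Ticket 4: 15→25, due 23, tardiness 2
Ticket 1: 25→37, due 36, tardiness 1
Ticket 2: 37→52, due 30, tardiness 22
Sum = 0+0+0+2+1+22 = 25.
EDD (increasing due date): Ticket 5 Ticket 4 Ticket 6 Ticket 3 Ticket 2 Ticket 1.
Ticket 5: 0→6, due 15, tardiness 0
Ticket 4: 6→16, due 23, tardiness 0
Ticket 6: 16→18, due 24, tardiness 0
Ticket 3: 18→25, due 29, tardiness 0
Ticket 2: 25→40, due 30, tardiness 10
Ticket 1: 40→52, due 36, tardiness 16
Sum = 0+0+0+0+10+16 = 26.
FIFO 89, SPT 25, EDD 26 → minimum 25.

25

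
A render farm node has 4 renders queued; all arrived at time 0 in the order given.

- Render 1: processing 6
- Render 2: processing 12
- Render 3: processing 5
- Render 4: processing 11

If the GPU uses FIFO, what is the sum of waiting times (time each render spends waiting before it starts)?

47

FIFO (arrival order): Render 1 Render 2 Render 3 Render 4.
Render 1: waits 0, runs 0→6
Render 2: waits 6, runs 6→18
Render 3: waits 18, runs 18→23
Render 4: waits 23, runs 23→34
Sum = 0+6+18+23 = 47.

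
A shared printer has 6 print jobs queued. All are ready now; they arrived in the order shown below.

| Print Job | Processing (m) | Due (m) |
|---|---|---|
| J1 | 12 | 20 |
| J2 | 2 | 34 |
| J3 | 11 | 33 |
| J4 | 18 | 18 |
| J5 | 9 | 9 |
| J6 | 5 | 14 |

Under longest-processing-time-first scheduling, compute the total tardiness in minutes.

123

LPT (decreasing processing time): J4 J1 J3 J5 J6 J2.
J4: 0→18, due 18, tardiness 0
J1: 18→30, due 20, tardiness 10
J3: 30→41, due 33, tardiness 8
J5: 41→50, due 9, tardiness 41
J6: 50→55, due 14, tardiness 41
J2: 55→57, due 34, tardiness 23
Sum = 0+10+8+41+41+23 = 123.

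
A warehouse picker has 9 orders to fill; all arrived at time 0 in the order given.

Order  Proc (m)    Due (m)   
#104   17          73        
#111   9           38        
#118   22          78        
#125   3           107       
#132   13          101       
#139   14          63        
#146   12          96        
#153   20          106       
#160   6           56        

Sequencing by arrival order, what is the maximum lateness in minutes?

60

FIFO (arrival order): #104 #111 #118 #125 #132 #139 #146 #153 #160.
#104: 0→17, due 73, lateness -56
#111: 17→26, due 38, lateness -12
#118: 26→48, due 78, lateness -30
#125: 48→51, due 107, lateness -56
#132: 51→64, due 101, lateness -37
#139: 64→78, due 63, lateness 15
#146: 78→90, due 96, lateness -6
#153: 90→110, due 106, lateness 4
#160: 110→116, due 56, lateness 60
Maximum = 60.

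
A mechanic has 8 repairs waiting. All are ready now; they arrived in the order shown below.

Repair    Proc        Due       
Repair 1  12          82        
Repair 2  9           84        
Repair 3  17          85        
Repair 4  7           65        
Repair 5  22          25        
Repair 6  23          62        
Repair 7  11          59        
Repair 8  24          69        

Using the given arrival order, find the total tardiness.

FIFO (arrival order): Repair 1 Repair 2 Repair 3 Repair 4 Repair 5 Repair 6 Repair 7 Repair 8.
Repair 1: 0→12, due 82, tardiness 0
Repair 2: 12→21, due 84, tardiness 0
Repair 3: 21→38, due 85, tardiness 0
Repair 4: 38→45, due 65, tardiness 0
Repair 5: 45→67, due 25, tardiness 42
Repair 6: 67→90, due 62, tardiness 28
Repair 7: 90→101, due 59, tardiness 42
Repair 8: 101→125, due 69, tardiness 56
Sum = 0+0+0+0+42+28+42+56 = 168.

168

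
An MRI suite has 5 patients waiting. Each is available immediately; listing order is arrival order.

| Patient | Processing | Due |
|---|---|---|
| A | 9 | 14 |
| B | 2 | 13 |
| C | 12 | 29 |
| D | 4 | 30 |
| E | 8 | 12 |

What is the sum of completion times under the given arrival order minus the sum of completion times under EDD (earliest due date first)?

FIFO (arrival order): A B C D E.
A: 0→9
B: 9→11
C: 11→23
D: 23→27
E: 27→35
Sum = 9+11+23+27+35 = 105.
EDD (increasing due date): E B A C D.
E: 0→8
B: 8→10
A: 10→19
C: 19→31
D: 31→35
Sum = 8+10+19+31+35 = 103.
Difference = 105 − 103 = 2.

2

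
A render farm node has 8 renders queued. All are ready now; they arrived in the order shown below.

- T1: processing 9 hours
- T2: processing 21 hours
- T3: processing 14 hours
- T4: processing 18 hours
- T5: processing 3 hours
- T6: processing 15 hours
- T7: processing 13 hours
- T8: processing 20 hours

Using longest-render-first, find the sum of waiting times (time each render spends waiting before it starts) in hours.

LPT (decreasing processing time): T2 T8 T4 T6 T3 T7 T1 T5.
T2: waits 0, runs 0→21
T8: waits 21, runs 21→41
T4: waits 41, runs 41→59
T6: waits 59, runs 59→74
T3: waits 74, runs 74→88
T7: waits 88, runs 88→101
T1: waits 101, runs 101→110
T5: waits 110, runs 110→113
Sum = 0+21+41+59+74+88+101+110 = 494.

494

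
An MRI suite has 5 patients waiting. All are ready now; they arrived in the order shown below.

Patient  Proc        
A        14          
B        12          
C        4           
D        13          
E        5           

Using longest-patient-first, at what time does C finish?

LPT (decreasing processing time): A D B E C.
A: 0→14
D: 14→27
B: 27→39
E: 39→44
C: 44→48

48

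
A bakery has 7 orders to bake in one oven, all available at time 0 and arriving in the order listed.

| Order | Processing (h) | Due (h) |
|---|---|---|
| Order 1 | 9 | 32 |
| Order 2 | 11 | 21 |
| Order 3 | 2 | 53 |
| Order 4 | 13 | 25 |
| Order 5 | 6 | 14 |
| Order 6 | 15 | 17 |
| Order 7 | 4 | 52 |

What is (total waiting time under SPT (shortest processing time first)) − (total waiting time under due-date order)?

SPT (increasing processing time): Order 3 Order 7 Order 5 Order 1 Order 2 Order 4 Order 6.
Order 3: waits 0, runs 0→2
Order 7: waits 2, runs 2→6
Order 5: waits 6, runs 6→12
Order 1: waits 12, runs 12→21
Order 2: waits 21, runs 21→32
Order 4: waits 32, runs 32→45
Order 6: waits 45, runs 45→60
Sum = 0+2+6+12+21+32+45 = 118.
EDD (increasing due date): Order 5 Order 6 Order 2 Order 4 Order 1 Order 7 Order 3.
Order 5: waits 0, runs 0→6
Order 6: waits 6, runs 6→21
Order 2: waits 21, runs 21→32
Order 4: waits 32, runs 32→45
Order 1: waits 45, runs 45→54
Order 7: waits 54, runs 54→58
Order 3: waits 58, runs 58→60
Sum = 0+6+21+32+45+54+58 = 216.
Difference = 118 − 216 = -98.

-98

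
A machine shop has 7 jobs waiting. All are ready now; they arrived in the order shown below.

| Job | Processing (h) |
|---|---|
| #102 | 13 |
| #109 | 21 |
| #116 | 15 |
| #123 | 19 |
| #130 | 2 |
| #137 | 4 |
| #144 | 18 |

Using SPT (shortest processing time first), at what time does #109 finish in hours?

92

SPT (increasing processing time): #130 #137 #102 #116 #144 #123 #109.
#130: 0→2
#137: 2→6
#102: 6→19
#116: 19→34
#144: 34→52
#123: 52→71
#109: 71→92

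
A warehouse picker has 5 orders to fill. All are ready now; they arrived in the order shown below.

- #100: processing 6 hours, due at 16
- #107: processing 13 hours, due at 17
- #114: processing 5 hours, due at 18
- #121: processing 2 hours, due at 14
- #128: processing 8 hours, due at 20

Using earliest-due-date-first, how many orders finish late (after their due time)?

EDD (increasing due date): #121 #100 #107 #114 #128.
#121: 0→2, due 14, tardiness 0
#100: 2→8, due 16, tardiness 0
#107: 8→21, due 17, tardiness 4
#114: 21→26, due 18, tardiness 8
#128: 26→34, due 20, tardiness 14
Late orders: 3.

3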